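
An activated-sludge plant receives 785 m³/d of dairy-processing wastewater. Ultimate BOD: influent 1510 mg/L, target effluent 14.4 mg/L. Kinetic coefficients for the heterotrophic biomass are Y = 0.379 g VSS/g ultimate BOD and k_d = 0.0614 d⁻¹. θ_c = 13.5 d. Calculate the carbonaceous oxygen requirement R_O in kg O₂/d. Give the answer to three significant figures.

R_O ≈ 829 kg O₂/d

Correct the yield for decay: Y_obs = Y/(1 + k_d θ_c) = 0.379 / (1 + 0.0614 × 13.5) = 0.379 / 1.829 = 0.2072.
Mass of ultimate BOD removed per day: Q(S₀ − S) = 785 × 1496 g/m³ = 1174 kg/d.
Net sludge production P_X = 0.2072 × 1174 = 243.3 kg VSS/d.
R_O = Q·ΔS − 1.42 P_X = 1174 − 345.5 = 828.6 kg O₂/d.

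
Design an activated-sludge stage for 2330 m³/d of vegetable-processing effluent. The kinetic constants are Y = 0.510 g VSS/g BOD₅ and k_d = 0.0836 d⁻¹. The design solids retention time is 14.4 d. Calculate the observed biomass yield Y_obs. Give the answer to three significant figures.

Y_obs ≈ 0.231 g VSS/g BOD₅

The observed yield is Y_obs = Y/(1 + k_d·θ_c) = 0.510 / (1 + 0.0836 × 14.4) = 0.510 / 2.204 = 0.2314 g VSS per g BOD₅ removed.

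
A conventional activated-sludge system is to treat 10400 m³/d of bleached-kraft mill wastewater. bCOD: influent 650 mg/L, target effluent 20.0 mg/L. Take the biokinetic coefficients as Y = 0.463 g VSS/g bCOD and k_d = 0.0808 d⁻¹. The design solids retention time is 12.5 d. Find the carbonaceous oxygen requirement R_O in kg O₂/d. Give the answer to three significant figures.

Y_obs = Y / (1 + k_d θ_c) = 0.463 / (1 + 0.0808 × 12.5) = 0.463 / 2.010 = 0.2303.
Substrate removed = Q·(S₀ − S) = 10400 m³/d × (650 − 20.0) g/m³ = 6.55×10^6 g/d = 6552 kg/d.
P_X = Y_obs·Q·(S₀ − S) = 0.2303 × 6552 = 1509 kg VSS/d.
R_O = Q·ΔS − 1.42 P_X = 6552 − 2143 = 4409 kg O₂/d.

R_O ≈ 4410 kg O₂/d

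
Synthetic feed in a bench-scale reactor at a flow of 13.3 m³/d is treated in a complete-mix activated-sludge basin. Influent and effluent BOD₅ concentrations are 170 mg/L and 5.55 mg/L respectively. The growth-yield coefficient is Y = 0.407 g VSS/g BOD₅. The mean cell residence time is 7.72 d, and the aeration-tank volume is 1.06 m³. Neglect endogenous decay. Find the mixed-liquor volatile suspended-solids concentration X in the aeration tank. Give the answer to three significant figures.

X ≈ 6480 mg/L

Without decay, X = Y Q (S₀−S) θ_c / V = 0.407 × 13.3 × (170 − 5.55) × 7.72 / 1.06 = 6483 mg/L.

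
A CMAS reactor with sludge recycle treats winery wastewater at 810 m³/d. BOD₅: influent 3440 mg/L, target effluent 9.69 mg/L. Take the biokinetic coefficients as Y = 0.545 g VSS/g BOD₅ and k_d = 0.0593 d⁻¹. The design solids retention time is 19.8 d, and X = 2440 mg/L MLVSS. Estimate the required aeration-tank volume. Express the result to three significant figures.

Steady-state biomass mass balance: V·X·(1 + k_d·θ_c) = Y·Q·(S₀ − S)·θ_c, so V = 0.545 × 810 × (3440 − 9.69) × 19.8 / [2440 × (1 + 0.0593 × 19.8)] = 3×10^7 / 5305 = 5652 m³.

V ≈ 5650 m³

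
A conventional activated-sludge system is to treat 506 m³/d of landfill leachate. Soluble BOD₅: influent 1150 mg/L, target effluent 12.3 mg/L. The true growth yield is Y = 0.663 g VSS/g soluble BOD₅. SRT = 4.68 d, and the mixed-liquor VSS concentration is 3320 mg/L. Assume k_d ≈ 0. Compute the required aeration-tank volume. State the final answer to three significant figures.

V ≈ 538 m³

V·X = Y·Q·ΔS·θ_c gives V = 0.663 × 506 × (1150 − 12.3) × 4.68 / 3320 = 538.0 m³.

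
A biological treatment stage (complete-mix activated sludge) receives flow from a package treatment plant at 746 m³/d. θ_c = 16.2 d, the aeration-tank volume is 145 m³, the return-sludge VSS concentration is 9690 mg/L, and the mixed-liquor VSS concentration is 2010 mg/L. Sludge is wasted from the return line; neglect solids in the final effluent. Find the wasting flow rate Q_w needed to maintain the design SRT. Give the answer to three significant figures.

Q_w ≈ 1.86 m³/d

Wasting from the return line (neglecting effluent solids): Q_w = V·X / (θ_c·X_r) = 145.0 × 2010 / (16.2 × 9690) = 1.857 m³/d.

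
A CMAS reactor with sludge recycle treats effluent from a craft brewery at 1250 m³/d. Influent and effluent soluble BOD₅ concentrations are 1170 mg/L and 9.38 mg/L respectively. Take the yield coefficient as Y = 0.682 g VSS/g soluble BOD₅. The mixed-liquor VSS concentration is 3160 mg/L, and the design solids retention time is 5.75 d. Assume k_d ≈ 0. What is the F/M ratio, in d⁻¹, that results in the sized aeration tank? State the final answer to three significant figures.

With k_d = 0 the design equation reduces to V = Y Q (S₀−S) θ_c / X = 0.682 × 1250 × (1170 − 9.38) × 5.75 / 3160 = 1800 m³.
F/M = Q·S₀ / (V·X) = 1250 × 1170 / (1800 × 3160) = 0.2571 g soluble BOD₅·(g VSS·d)⁻¹.

F/M ≈ 0.257 d⁻¹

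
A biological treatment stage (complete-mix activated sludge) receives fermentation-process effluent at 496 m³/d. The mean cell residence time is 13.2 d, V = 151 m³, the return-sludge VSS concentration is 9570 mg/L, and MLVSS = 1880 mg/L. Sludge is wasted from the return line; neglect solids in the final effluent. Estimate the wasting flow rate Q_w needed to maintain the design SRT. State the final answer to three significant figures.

Q_w = (V·X)/(θ_c X_r) = 151.0 × 1880 / (13.2 × 9570) = 2.247 m³/d.

Q_w ≈ 2.25 m³/d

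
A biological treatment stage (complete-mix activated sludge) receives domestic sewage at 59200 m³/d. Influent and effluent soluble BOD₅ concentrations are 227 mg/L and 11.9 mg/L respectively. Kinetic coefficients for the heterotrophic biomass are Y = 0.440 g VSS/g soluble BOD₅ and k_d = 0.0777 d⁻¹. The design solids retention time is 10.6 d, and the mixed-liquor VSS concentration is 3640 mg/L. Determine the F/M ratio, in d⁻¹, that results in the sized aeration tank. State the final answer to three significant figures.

From the SRT design equation V = Y Q (S₀−S) θ_c / [X (1 + k_d θ_c)] = 0.440 × 59200 × (227 − 11.9) × 10.6 / [3640 × (1 + 0.0777 × 10.6)] = 5.94×10^7 / 6638 = 8947 m³.
Food-to-microorganism ratio F/M = Q S₀ / (V X) = 59200 × 227 / (8947 × 3640) = 0.4126 d⁻¹.

F/M ≈ 0.413 d⁻¹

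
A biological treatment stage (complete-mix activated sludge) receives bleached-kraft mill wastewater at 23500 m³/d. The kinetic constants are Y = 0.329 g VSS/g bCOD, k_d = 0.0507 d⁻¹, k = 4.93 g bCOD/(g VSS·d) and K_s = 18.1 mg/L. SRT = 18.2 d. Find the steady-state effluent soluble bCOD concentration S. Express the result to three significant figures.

S ≈ 1.26 mg/L

Effluent substrate depends only on kinetics and SRT: S = K_s(1 + k_d θ_c) / [θ_c(Yk − k_d) − 1] = 18.1 × (1 + 0.0507 × 18.2) / [18.2 × (0.329 × 4.93 − 0.0507) − 1] = 34.80 / 27.60 = 1.261 mg/L.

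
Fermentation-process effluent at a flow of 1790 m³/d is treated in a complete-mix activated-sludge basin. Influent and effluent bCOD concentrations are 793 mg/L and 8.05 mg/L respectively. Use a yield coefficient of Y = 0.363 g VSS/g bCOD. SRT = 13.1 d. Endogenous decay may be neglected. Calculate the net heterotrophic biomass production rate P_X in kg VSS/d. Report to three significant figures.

Since k_d ≈ 0, Y_obs = Y = 0.363 g VSS/g bCOD.
ΔS = 793 − 8.05 = 785.0 mg/L, so the substrate removal rate is 1790 × 785.0/1000 = 1405 kg bCOD/d.
Biomass produced: P_X = Y_obs·Q·ΔS = 0.3630 × 1405 ≈ 510.0 kg VSS/d.

P_X ≈ 510 kg VSS/d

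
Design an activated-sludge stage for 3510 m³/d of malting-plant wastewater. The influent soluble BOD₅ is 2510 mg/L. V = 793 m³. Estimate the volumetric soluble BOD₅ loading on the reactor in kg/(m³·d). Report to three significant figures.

L_v = Q S₀ / V = 3510 × 2510 × 10⁻³ / 793.0 = 11.11 kg/(m³·d).

L_v ≈ 11.1 kg soluble BOD₅/(m³·d)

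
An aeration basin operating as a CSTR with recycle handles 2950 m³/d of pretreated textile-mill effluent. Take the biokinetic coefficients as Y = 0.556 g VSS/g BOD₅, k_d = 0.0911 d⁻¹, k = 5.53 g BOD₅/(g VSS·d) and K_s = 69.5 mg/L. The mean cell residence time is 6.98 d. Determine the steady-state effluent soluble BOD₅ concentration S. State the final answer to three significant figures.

From the Monod/SRT balance for a CMAS, S = K_s·(1+k_d θ_c)/[θ_c·(Y k − k_d) − 1] = 69.5 × (1 + 0.0911 × 6.98) / [6.98 × (0.556 × 5.53 − 0.0911) − 1] = 113.7 / 19.83 = 5.735 mg/L.

S ≈ 5.73 mg/L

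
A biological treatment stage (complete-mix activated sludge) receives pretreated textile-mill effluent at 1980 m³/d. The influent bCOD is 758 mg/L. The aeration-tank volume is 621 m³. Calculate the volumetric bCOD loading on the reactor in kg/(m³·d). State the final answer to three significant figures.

L_v ≈ 2.42 kg bCOD/(m³·d)

Applied bCOD load per unit volume = Q·S₀/V = (1980 × 758/1000)/621.0 = 2.417 kg bCOD·m⁻³·d⁻¹.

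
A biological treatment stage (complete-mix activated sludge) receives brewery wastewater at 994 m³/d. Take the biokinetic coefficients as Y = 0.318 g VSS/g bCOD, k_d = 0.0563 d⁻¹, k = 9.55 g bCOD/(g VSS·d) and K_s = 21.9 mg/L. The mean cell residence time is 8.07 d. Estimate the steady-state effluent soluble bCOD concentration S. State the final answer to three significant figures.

Effluent substrate depends only on kinetics and SRT: S = K_s(1 + k_d θ_c) / [θ_c(Yk − k_d) − 1] = 21.9 × (1 + 0.0563 × 8.07) / [8.07 × (0.318 × 9.55 − 0.0563) − 1] = 31.85 / 23.05 = 1.382 mg/L.

S ≈ 1.38 mg/L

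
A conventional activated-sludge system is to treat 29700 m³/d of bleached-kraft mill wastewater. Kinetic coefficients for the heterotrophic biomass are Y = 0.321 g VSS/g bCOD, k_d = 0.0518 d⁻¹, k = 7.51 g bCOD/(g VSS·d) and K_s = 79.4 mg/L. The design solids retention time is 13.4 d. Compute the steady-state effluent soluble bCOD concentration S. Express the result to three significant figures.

S ≈ 4.39 mg/L

Effluent substrate depends only on kinetics and SRT: S = K_s(1 + k_d θ_c) / [θ_c(Yk − k_d) − 1] = 79.4 × (1 + 0.0518 × 13.4) / [13.4 × (0.321 × 7.51 − 0.0518) − 1] = 134.5 / 30.61 = 4.395 mg/L.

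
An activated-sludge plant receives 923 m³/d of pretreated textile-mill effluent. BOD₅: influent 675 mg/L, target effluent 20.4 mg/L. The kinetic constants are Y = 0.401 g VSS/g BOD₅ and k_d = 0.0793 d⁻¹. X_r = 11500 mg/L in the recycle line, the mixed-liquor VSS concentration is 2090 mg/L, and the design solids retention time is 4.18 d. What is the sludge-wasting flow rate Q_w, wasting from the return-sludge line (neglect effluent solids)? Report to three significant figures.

Rearranging the biomass balance for a CMAS with decay, V = Y·Q·ΔS·θ_c / [X·(1+k_d θ_c)] = 0.401 × 923 × (675 − 20.4) × 4.18 / [2090 × (1 + 0.0793 × 4.18)] = 1.01×10^6 / 2783 = 363.9 m³.
Q_w = (V·X)/(θ_c X_r) = 363.9 × 2090 / (4.18 × 11500) = 15.82 m³/d.

Q_w ≈ 15.8 m³/d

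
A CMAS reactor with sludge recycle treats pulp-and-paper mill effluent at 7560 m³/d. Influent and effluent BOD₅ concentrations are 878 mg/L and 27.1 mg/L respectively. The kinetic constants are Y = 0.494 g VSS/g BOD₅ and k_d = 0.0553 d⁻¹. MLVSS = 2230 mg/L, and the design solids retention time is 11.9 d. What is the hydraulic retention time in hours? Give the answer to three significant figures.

From the SRT design equation V = Y Q (S₀−S) θ_c / [X (1 + k_d θ_c)] = 0.494 × 7560 × (878 − 27.1) × 11.9 / [2230 × (1 + 0.0553 × 11.9)] = 3.78×10^7 / 3697 = 10227 m³.
Hydraulic retention time τ = V/Q = 10227 / 7560 = 1.353 d = 32.47 h.

τ ≈ 32.5 h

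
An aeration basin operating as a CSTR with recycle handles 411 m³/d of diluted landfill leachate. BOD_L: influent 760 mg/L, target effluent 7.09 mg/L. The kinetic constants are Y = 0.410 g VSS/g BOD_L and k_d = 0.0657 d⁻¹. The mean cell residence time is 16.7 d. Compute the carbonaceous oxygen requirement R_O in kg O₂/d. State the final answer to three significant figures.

R_O ≈ 224 kg O₂/d

Observed yield with endogenous decay: Y_obs = Y / (1 + k_d·θ_c) = 0.410 / (1 + 0.0657 × 16.7) = 0.410 / 2.097 = 0.1955 g VSS/g BOD_L.
Q·(S₀ − S) = 411 × (760 − 7.09) × 10⁻³ = 309.4 kg/d removed.
Biomass synthesised: P_X = Y_obs × 309.4 = 60.50 kg VSS/d.
R_O = Q·(S₀ − S) − 1.42·P_X = 309.4 − 1.42 × 60.50 = 223.5 kg O₂/d.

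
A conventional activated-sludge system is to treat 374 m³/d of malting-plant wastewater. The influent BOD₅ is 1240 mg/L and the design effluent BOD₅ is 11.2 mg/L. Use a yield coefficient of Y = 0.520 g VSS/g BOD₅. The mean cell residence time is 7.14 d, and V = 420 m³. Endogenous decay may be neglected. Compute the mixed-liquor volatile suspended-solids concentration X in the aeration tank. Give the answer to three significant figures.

X ≈ 4060 mg/L

From V·X = Y·Q·(S₀ − S)·θ_c (decay neglected): X = 0.520 × 374 × (1240 − 11.2) × 7.14 / 420 = 4063 mg/L.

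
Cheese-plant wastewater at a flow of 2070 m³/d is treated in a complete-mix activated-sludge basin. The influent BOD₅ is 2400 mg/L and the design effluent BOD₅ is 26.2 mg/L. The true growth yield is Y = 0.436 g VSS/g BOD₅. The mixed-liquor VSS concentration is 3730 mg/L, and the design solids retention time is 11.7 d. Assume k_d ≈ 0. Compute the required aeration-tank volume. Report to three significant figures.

With k_d = 0 the design equation reduces to V = Y Q (S₀−S) θ_c / X = 0.436 × 2070 × (2400 − 26.2) × 11.7 / 3730 = 6720 m³.

V ≈ 6720 m³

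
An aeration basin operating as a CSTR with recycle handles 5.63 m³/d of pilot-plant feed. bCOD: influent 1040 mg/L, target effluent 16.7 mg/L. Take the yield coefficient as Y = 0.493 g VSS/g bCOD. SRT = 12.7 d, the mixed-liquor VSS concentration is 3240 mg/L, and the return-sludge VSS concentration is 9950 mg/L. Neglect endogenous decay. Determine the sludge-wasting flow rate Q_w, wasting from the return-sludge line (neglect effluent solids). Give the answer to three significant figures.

Q_w ≈ 0.285 m³/d

V·X = Y·Q·ΔS·θ_c gives V = 0.493 × 5.63 × (1040 − 16.7) × 12.7 / 3240 = 11.13 m³.
Q_w = (V·X)/(θ_c X_r) = 11.13 × 3240 / (12.7 × 9950) = 0.2855 m³/d.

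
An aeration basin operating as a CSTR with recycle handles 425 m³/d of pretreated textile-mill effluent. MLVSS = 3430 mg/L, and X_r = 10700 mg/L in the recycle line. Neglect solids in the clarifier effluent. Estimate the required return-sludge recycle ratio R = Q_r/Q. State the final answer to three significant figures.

Solids balance on the clarifier gives (1+R)X = R·X_r, so R = X/(X_r − X) = 3430 / (10700 − 3430) = 0.4718.

R ≈ 0.472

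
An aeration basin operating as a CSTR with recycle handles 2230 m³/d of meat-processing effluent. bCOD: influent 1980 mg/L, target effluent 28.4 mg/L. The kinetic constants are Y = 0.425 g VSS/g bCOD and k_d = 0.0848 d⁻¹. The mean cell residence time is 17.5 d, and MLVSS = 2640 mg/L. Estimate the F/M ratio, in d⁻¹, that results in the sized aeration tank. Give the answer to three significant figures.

F/M ≈ 0.339 d⁻¹

Rearranging the biomass balance for a CMAS with decay, V = Y·Q·ΔS·θ_c / [X·(1+k_d θ_c)] = 0.425 × 2230 × (1980 − 28.4) × 17.5 / [2640 × (1 + 0.0848 × 17.5)] = 3.24×10^7 / 6558 = 4936 m³.
F/M = Q·S₀ / (V·X) = 2230 × 1980 / (4936 × 2640) = 0.3388 g bCOD·(g VSS·d)⁻¹.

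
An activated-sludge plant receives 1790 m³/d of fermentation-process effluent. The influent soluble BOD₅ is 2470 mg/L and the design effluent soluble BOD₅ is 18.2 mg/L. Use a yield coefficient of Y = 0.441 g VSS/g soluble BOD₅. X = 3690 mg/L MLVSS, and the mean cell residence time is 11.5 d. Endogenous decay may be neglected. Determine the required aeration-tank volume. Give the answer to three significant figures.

V·X = Y·Q·ΔS·θ_c gives V = 0.441 × 1790 × (2470 − 18.2) × 11.5 / 3690 = 6032 m³.

V ≈ 6030 m³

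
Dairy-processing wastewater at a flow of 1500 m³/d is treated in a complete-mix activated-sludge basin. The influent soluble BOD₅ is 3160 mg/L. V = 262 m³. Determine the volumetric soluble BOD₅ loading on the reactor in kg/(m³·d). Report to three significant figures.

Volumetric loading L_v = Q·S₀ / V = 1500 × 3160 g/m³ / 262.0 m³ = 18092 g/(m³·d) = 18.09 kg soluble BOD₅/(m³·d).

L_v ≈ 18.1 kg soluble BOD₅/(m³·d)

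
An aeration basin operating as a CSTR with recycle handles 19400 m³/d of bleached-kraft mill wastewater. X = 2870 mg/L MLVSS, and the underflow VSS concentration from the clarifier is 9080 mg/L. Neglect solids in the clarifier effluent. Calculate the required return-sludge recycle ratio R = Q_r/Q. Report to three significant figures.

R = Q_r/Q = X/(X_r − X) = 2870 / (9080 − 2870) = 0.4622.

R ≈ 0.462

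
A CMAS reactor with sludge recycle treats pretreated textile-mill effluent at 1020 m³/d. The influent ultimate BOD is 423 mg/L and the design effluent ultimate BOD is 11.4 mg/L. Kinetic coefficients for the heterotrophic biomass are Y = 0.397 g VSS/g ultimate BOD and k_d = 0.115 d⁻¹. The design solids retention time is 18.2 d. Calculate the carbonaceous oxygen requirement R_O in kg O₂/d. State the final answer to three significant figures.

The observed yield is Y_obs = Y/(1 + k_d·θ_c) = 0.397 / (1 + 0.115 × 18.2) = 0.397 / 3.093 = 0.1284 g VSS per g ultimate BOD removed.
ΔS = 423 − 11.4 = 411.6 mg/L, so the substrate removal rate is 1020 × 411.6/1000 = 419.8 kg ultimate BOD/d.
P_X = Y_obs·Q·(S₀ − S) = 0.1284 × 419.8 = 53.89 kg VSS/d.
Carbonaceous O₂ demand = substrate oxidised − cell-mass equivalent = 419.8 − 1.42 × 53.89 = 343.3 kg O₂/d.

R_O ≈ 343 kg O₂/d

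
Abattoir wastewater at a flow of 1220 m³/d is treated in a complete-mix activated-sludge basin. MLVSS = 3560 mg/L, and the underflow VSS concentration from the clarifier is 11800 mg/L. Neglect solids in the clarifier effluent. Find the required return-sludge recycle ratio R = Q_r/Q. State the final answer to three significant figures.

R ≈ 0.432

R = Q_r/Q = X/(X_r − X) = 3560 / (11800 − 3560) = 0.4320.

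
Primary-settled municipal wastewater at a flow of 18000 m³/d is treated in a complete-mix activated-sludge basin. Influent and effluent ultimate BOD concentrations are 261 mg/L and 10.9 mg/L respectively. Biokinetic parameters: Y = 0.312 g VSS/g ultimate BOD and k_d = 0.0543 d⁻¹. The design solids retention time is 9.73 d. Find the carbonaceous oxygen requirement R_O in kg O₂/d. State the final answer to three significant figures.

R_O ≈ 3200 kg O₂/d

Y_obs = Y / (1 + k_d θ_c) = 0.312 / (1 + 0.0543 × 9.73) = 0.312 / 1.528 = 0.2041.
Mass of ultimate BOD removed per day: Q(S₀ − S) = 18000 × 250.1 g/m³ = 4502 kg/d.
P_X = Y_obs·Q·(S₀ − S) = 0.2041 × 4502 = 919.0 kg VSS/d.
Carbonaceous O₂ demand = substrate oxidised − cell-mass equivalent = 4502 − 1.42 × 919.0 = 3197 kg O₂/d.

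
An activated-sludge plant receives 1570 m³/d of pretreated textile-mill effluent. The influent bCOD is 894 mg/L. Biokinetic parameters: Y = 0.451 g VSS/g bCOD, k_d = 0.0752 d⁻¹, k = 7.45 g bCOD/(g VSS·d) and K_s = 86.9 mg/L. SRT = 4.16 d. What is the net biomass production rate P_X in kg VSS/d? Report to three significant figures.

For a completely mixed reactor with recycle the Lawrence–McCarty relation gives S = K_s·(1 + k_d·θ_c) / [θ_c·(Y·k − k_d) − 1] = 86.9 × (1 + 0.0752 × 4.16) / [4.16 × (0.451 × 7.45 − 0.0752) − 1] = 114.1 / 12.66 = 9.008 mg/L.
The observed yield is Y_obs = Y/(1 + k_d·θ_c) = 0.451 / (1 + 0.0752 × 4.16) = 0.451 / 1.313 = 0.3435 g VSS per g bCOD removed.
ΔS = 894 − 9.01 = 885.0 mg/L, so the substrate removal rate is 1570 × 885.0/1000 = 1389 kg bCOD/d.
So the net sludge growth is P_X = 0.3435 × 1389 = 477.3 kg VSS/d.

P_X ≈ 477 kg VSS/d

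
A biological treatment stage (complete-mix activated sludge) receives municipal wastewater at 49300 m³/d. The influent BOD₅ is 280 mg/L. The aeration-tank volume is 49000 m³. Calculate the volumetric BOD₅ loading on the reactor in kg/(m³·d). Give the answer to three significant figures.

L_v ≈ 0.282 kg BOD₅/(m³·d)

L_v = Q S₀ / V = 49300 × 280 × 10⁻³ / 49000 = 0.2817 kg/(m³·d).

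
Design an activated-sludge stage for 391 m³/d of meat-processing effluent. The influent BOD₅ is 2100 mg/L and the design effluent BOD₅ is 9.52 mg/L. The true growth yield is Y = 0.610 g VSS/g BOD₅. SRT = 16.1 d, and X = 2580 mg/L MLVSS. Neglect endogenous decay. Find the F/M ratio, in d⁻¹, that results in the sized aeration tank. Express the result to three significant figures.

Biomass mass balance (decay neglected): V·X = Y·Q·(S₀ − S)·θ_c, so V = 0.610 × 391 × (2100 − 9.52) × 16.1 / 2580 = 3111 m³.
Food-to-microorganism ratio F/M = Q S₀ / (V X) = 391 × 2100 / (3111 × 2580) = 0.1023 d⁻¹.

F/M ≈ 0.102 d⁻¹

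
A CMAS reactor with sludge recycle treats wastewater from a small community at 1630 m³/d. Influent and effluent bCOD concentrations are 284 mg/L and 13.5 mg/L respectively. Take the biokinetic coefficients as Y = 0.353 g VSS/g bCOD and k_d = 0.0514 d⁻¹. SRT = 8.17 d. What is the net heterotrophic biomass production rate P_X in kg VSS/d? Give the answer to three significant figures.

The observed yield is Y_obs = Y/(1 + k_d·θ_c) = 0.353 / (1 + 0.0514 × 8.17) = 0.353 / 1.420 = 0.2486 g VSS per g bCOD removed.
Substrate removed = Q·(S₀ − S) = 1630 m³/d × (284 − 13.5) g/m³ = 4.41×10^5 g/d = 440.9 kg/d.
Biomass produced: P_X = Y_obs·Q·ΔS = 0.2486 × 440.9 ≈ 109.6 kg VSS/d.

P_X ≈ 110 kg VSS/d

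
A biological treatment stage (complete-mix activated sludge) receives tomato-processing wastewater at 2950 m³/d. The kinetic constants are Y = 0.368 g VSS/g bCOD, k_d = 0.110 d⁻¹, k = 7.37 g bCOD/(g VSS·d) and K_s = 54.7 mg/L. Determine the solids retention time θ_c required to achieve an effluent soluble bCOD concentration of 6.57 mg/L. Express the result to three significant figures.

At the target effluent, Y k S/(K_s+S) = 0.368×7.37×6.57/61.27 = 0.2908 d⁻¹.
1/θ_c = 0.2908 − 0.110 = 0.1808 d⁻¹, so θ_c = 5.530 d.

θ_c ≈ 5.53 d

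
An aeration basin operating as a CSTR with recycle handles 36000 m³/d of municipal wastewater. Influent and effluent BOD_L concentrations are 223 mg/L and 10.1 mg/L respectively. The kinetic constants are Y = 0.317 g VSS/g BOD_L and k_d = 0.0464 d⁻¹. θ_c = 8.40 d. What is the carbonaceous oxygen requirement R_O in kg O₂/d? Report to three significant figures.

Observed yield with endogenous decay: Y_obs = Y / (1 + k_d·θ_c) = 0.317 / (1 + 0.0464 × 8.40) = 0.317 / 1.390 = 0.2281 g VSS/g BOD_L.
ΔS = 223 − 10.1 = 212.9 mg/L, so the substrate removal rate is 36000 × 212.9/1000 = 7664 kg BOD_L/d.
P_X = Y_obs·Q·(S₀ − S) = 0.2281 × 7664 = 1748 kg VSS/d.
Carbonaceous O₂ demand = substrate oxidised − cell-mass equivalent = 7664 − 1.42 × 1748 = 5182 kg O₂/d.

R_O ≈ 5180 kg O₂/d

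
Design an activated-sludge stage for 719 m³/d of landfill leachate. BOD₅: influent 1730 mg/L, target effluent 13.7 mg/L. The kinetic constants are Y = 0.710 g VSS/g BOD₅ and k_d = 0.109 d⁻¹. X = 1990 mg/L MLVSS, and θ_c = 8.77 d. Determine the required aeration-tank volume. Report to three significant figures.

From the SRT design equation V = Y Q (S₀−S) θ_c / [X (1 + k_d θ_c)] = 0.710 × 719 × (1730 − 13.7) × 8.77 / [1990 × (1 + 0.109 × 8.77)] = 7.68×10^6 / 3892 = 1974 m³.

V ≈ 1970 m³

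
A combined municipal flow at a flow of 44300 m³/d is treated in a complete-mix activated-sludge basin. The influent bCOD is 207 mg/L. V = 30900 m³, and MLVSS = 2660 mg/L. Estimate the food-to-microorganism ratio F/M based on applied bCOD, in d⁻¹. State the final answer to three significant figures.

F/M = Q·S₀ / (V·X) = 44300 × 207 / (30900 × 2660) = 0.1116 g bCOD·(g VSS·d)⁻¹.

F/M ≈ 0.112 d⁻¹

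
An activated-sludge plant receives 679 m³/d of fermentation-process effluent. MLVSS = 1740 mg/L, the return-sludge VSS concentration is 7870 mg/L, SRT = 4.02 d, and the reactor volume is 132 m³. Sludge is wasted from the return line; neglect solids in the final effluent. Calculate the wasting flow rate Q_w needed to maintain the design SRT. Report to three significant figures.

Q_w = (V·X)/(θ_c X_r) = 132.0 × 1740 / (4.02 × 7870) = 7.260 m³/d.

Q_w ≈ 7.26 m³/d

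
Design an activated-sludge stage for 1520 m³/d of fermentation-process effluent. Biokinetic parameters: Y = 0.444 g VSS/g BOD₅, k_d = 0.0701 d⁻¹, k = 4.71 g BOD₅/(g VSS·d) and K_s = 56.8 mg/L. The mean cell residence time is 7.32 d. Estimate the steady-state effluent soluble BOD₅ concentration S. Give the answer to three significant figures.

From the Monod/SRT balance for a CMAS, S = K_s·(1+k_d θ_c)/[θ_c·(Y k − k_d) − 1] = 56.8 × (1 + 0.0701 × 7.32) / [7.32 × (0.444 × 4.71 − 0.0701) − 1] = 85.95 / 13.79 = 6.230 mg/L.

S ≈ 6.23 mg/L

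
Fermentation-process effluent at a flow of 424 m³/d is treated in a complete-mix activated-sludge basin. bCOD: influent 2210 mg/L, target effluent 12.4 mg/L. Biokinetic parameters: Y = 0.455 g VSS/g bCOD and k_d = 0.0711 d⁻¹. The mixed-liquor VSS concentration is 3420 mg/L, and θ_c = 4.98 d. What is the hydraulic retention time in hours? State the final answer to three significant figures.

Steady-state biomass mass balance: V·X·(1 + k_d·θ_c) = Y·Q·(S₀ − S)·θ_c, so V = 0.455 × 424 × (2210 − 12.4) × 4.98 / [3420 × (1 + 0.0711 × 4.98)] = 2.11×10^6 / 4631 = 455.9 m³.
HRT = V/Q = 455.9 m³ / 424 m³·d⁻¹ = 1.075 d × 24 = 25.81 h.

τ ≈ 25.8 h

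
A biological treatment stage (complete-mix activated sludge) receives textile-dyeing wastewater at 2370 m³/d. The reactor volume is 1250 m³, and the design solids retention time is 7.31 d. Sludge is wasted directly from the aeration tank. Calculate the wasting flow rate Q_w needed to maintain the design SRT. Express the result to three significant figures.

Q_w ≈ 171 m³/d

For wasting at MLVSS concentration, Q_w = V/θ_c = 1250/7.31 = 171.0 m³/d.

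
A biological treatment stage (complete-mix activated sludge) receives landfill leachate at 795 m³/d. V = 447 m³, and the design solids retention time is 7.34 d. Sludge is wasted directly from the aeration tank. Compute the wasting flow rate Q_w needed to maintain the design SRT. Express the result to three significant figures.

Q_w ≈ 60.9 m³/d

For wasting at MLVSS concentration, Q_w = V/θ_c = 447.0/7.34 = 60.90 m³/d.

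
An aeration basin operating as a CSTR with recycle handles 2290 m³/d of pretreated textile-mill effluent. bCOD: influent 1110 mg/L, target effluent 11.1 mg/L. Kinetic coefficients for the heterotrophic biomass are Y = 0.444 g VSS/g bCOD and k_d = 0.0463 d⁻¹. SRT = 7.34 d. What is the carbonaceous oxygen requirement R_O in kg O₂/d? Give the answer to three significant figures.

R_O ≈ 1330 kg O₂/d

Observed yield with endogenous decay: Y_obs = Y / (1 + k_d·θ_c) = 0.444 / (1 + 0.0463 × 7.34) = 0.444 / 1.340 = 0.3314 g VSS/g bCOD.
Q·(S₀ − S) = 2290 × (1110 − 11.1) × 10⁻³ = 2516 kg/d removed.
P_X = Y_obs·Q·(S₀ − S) = 0.3314 × 2516 = 833.9 kg VSS/d.
Carbonaceous O₂ demand = substrate oxidised − cell-mass equivalent = 2516 − 1.42 × 833.9 = 1332 kg O₂/d.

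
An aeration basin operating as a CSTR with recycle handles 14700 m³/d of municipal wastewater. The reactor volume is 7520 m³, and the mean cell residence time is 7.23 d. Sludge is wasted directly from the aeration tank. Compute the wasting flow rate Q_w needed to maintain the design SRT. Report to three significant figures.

Q_w ≈ 1040 m³/d

Wasting from the aeration tank: Q_w = V / θ_c = 7520 / 7.23 = 1040 m³/d.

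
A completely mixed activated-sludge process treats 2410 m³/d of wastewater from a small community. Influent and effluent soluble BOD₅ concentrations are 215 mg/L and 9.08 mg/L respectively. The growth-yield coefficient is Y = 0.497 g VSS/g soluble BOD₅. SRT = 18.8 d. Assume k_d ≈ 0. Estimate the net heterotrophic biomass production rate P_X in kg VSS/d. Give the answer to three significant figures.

P_X ≈ 247 kg VSS/d

Since k_d ≈ 0, Y_obs = Y = 0.497 g VSS/g soluble BOD₅.
Substrate removed = Q·(S₀ − S) = 2410 m³/d × (215 − 9.08) g/m³ = 4.96×10^5 g/d = 496.3 kg/d.
Biomass produced: P_X = Y_obs·Q·ΔS = 0.4970 × 496.3 ≈ 246.6 kg VSS/d.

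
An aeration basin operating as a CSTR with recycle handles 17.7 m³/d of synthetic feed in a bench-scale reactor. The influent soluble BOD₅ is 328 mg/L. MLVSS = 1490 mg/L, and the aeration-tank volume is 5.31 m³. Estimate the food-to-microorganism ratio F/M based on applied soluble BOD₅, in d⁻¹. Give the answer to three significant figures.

F/M = applied load / biomass = Q·S₀/(V·X) = 17.7 × 328 / (5.310 × 1490) = 0.7338 d⁻¹.

F/M ≈ 0.734 d⁻¹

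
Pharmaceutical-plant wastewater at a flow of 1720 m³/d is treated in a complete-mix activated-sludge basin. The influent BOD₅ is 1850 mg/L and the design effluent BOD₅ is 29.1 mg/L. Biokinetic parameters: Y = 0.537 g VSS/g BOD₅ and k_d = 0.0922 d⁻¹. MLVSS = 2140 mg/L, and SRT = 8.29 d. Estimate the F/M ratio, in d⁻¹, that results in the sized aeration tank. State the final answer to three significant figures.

F/M ≈ 0.403 d⁻¹

From the SRT design equation V = Y Q (S₀−S) θ_c / [X (1 + k_d θ_c)] = 0.537 × 1720 × (1850 − 29.1) × 8.29 / [2140 × (1 + 0.0922 × 8.29)] = 1.39×10^7 / 3776 = 3693 m³.
F/M = Q·S₀ / (V·X) = 1720 × 1850 / (3693 × 2140) = 0.4027 g BOD₅·(g VSS·d)⁻¹.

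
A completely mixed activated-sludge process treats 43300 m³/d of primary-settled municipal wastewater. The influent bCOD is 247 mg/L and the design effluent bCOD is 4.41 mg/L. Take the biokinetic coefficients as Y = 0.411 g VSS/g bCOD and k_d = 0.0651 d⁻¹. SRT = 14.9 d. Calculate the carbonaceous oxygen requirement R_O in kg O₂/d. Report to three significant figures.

R_O ≈ 7390 kg O₂/d

Correct the yield for decay: Y_obs = Y/(1 + k_d θ_c) = 0.411 / (1 + 0.0651 × 14.9) = 0.411 / 1.970 = 0.2086.
Mass of bCOD removed per day: Q(S₀ − S) = 43300 × 242.6 g/m³ = 10504 kg/d.
Biomass synthesised: P_X = Y_obs × 10504 = 2191 kg VSS/d.
Carbonaceous O₂ demand = substrate oxidised − cell-mass equivalent = 10504 − 1.42 × 2191 = 7392 kg O₂/d.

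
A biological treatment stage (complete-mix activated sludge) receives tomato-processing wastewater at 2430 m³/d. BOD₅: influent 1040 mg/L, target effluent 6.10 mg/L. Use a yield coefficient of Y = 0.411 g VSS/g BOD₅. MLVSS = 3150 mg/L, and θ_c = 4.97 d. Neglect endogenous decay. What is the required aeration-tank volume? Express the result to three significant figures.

V·X = Y·Q·ΔS·θ_c gives V = 0.411 × 2430 × (1040 − 6.10) × 4.97 / 3150 = 1629 m³.

V ≈ 1630 m³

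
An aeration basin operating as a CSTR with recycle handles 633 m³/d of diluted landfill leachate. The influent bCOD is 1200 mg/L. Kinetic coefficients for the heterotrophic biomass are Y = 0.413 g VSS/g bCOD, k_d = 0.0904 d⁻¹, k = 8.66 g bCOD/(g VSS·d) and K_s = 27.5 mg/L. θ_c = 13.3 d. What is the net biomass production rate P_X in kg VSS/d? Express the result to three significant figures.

From the Monod/SRT balance for a CMAS, S = K_s·(1+k_d θ_c)/[θ_c·(Y k − k_d) − 1] = 27.5 × (1 + 0.0904 × 13.3) / [13.3 × (0.413 × 8.66 − 0.0904) − 1] = 60.56 / 45.37 = 1.335 mg/L.
Y_obs = Y / (1 + k_d θ_c) = 0.413 / (1 + 0.0904 × 13.3) = 0.413 / 2.202 = 0.1875.
Mass of bCOD removed per day: Q(S₀ − S) = 633 × 1199 g/m³ = 758.8 kg/d.
So the net sludge growth is P_X = 0.1875 × 758.8 = 142.3 kg VSS/d.

P_X ≈ 142 kg VSS/d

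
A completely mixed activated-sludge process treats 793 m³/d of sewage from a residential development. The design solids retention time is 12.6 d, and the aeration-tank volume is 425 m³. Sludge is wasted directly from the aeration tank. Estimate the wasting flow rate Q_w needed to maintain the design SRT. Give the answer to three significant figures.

Q_w ≈ 33.7 m³/d

With mixed-liquor wasting, θ_c = V/Q_w, so Q_w = V/θ_c = 425.0/12.6 = 33.73 m³/d.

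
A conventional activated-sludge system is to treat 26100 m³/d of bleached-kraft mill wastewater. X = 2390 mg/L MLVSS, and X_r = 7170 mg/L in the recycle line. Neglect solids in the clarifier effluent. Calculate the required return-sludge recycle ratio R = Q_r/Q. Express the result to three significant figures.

R ≈ 0.500

Solids balance on the clarifier gives (1+R)X = R·X_r, so R = X/(X_r − X) = 2390 / (7170 − 2390) = 0.5000.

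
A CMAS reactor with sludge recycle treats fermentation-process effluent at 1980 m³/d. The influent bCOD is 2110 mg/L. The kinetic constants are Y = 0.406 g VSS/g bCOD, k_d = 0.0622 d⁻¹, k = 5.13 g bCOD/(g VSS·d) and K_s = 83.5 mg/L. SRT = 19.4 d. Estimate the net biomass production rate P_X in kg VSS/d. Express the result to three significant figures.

Effluent substrate depends only on kinetics and SRT: S = K_s(1 + k_d θ_c) / [θ_c(Yk − k_d) − 1] = 83.5 × (1 + 0.0622 × 19.4) / [19.4 × (0.406 × 5.13 − 0.0622) − 1] = 184.3 / 38.20 = 4.824 mg/L.
The observed yield is Y_obs = Y/(1 + k_d·θ_c) = 0.406 / (1 + 0.0622 × 19.4) = 0.406 / 2.207 = 0.1840 g VSS per g bCOD removed.
ΔS = 2110 − 4.82 = 2105 mg/L, so the substrate removal rate is 1980 × 2105/1000 = 4168 kg bCOD/d.
Net biomass production P_X = Y_obs × Q·(S₀ − S) = 0.1840 × 4168 = 766.9 kg VSS/d.

P_X ≈ 767 kg VSS/d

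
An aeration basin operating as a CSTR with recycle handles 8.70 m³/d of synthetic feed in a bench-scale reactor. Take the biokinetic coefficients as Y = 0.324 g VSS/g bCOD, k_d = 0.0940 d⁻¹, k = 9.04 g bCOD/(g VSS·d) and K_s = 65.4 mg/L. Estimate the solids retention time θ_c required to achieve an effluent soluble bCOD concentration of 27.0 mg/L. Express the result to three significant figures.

θ_c ≈ 1.31 d

At the target effluent, Y k S/(K_s+S) = 0.324×9.04×27.0/92.40 = 0.8559 d⁻¹.
1/θ_c = 0.8559 − 0.0940 = 0.7619 d⁻¹, so θ_c = 1.313 d.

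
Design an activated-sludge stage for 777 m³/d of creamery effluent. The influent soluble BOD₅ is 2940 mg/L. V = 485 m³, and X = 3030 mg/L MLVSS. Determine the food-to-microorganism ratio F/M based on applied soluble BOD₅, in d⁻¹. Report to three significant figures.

F/M ≈ 1.55 d⁻¹

F/M = Q·S₀ / (V·X) = 777 × 2940 / (485.0 × 3030) = 1.554 g soluble BOD₅·(g VSS·d)⁻¹.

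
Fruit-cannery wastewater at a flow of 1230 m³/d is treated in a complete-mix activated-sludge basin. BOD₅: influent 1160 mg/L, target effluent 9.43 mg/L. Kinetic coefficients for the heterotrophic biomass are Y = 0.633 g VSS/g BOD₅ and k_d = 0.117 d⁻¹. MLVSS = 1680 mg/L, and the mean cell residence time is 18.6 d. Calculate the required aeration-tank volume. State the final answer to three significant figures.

V ≈ 3120 m³

Steady-state biomass mass balance: V·X·(1 + k_d·θ_c) = Y·Q·(S₀ − S)·θ_c, so V = 0.633 × 1230 × (1160 − 9.43) × 18.6 / [1680 × (1 + 0.117 × 18.6)] = 1.67×10^7 / 5336 = 3123 m³.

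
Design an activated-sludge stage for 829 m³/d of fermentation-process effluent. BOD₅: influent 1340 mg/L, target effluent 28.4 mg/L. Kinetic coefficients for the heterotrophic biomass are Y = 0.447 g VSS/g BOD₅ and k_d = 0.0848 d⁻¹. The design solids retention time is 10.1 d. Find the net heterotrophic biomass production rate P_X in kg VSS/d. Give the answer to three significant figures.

Y_obs = Y / (1 + k_d θ_c) = 0.447 / (1 + 0.0848 × 10.1) = 0.447 / 1.856 = 0.2408.
ΔS = 1340 − 28.4 = 1312 mg/L, so the substrate removal rate is 829 × 1312/1000 = 1087 kg BOD₅/d.
So the net sludge growth is P_X = 0.2408 × 1087 = 261.8 kg VSS/d.

P_X ≈ 262 kg VSS/d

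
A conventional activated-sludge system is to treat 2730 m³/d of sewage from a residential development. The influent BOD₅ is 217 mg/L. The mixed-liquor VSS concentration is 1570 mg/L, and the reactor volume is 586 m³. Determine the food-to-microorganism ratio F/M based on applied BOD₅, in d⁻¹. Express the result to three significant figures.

F/M ≈ 0.644 d⁻¹

Food-to-microorganism ratio F/M = Q S₀ / (V X) = 2730 × 217 / (586.0 × 1570) = 0.6439 d⁻¹.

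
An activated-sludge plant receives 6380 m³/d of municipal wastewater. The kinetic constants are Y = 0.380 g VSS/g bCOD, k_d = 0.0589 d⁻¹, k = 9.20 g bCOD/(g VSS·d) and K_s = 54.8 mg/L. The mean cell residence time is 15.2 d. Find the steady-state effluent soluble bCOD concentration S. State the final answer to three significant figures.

From the Monod/SRT balance for a CMAS, S = K_s·(1+k_d θ_c)/[θ_c·(Y k − k_d) − 1] = 54.8 × (1 + 0.0589 × 15.2) / [15.2 × (0.380 × 9.20 − 0.0589) − 1] = 103.9 / 51.24 = 2.027 mg/L.

S ≈ 2.03 mg/L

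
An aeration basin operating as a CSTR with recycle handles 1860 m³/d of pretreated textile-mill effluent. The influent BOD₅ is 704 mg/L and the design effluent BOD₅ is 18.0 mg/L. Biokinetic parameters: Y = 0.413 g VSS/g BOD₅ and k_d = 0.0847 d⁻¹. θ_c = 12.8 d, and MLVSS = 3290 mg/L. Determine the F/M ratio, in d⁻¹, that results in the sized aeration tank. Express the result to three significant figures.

F/M ≈ 0.405 d⁻¹

Steady-state biomass mass balance: V·X·(1 + k_d·θ_c) = Y·Q·(S₀ − S)·θ_c, so V = 0.413 × 1860 × (704 − 18.0) × 12.8 / [3290 × (1 + 0.0847 × 12.8)] = 6.75×10^6 / 6857 = 983.7 m³.
Food-to-microorganism ratio F/M = Q S₀ / (V X) = 1860 × 704 / (983.7 × 3290) = 0.4046 d⁻¹.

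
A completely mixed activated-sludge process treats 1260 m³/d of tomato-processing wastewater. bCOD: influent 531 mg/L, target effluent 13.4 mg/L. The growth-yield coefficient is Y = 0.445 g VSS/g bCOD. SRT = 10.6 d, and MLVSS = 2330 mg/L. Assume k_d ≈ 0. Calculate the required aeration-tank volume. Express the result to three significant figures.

V ≈ 1320 m³

V·X = Y·Q·ΔS·θ_c gives V = 0.445 × 1260 × (531 − 13.4) × 10.6 / 2330 = 1320 m³.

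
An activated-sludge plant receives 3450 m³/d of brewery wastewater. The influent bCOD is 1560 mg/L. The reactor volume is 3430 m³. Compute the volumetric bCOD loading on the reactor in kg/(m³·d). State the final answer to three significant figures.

L_v = Q S₀ / V = 3450 × 1560 × 10⁻³ / 3430 = 1.569 kg/(m³·d).

L_v ≈ 1.57 kg bCOD/(m³·d)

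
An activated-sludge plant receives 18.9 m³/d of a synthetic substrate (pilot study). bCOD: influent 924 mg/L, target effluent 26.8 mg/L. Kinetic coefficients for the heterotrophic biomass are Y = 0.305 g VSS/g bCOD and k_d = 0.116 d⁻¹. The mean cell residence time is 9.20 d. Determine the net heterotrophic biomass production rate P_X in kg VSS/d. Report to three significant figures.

Correct the yield for decay: Y_obs = Y/(1 + k_d θ_c) = 0.305 / (1 + 0.116 × 9.20) = 0.305 / 2.067 = 0.1475.
Mass of bCOD removed per day: Q(S₀ − S) = 18.9 × 897.2 g/m³ = 16.96 kg/d.
So the net sludge growth is P_X = 0.1475 × 16.96 = 2.502 kg VSS/d.

P_X ≈ 2.50 kg VSS/d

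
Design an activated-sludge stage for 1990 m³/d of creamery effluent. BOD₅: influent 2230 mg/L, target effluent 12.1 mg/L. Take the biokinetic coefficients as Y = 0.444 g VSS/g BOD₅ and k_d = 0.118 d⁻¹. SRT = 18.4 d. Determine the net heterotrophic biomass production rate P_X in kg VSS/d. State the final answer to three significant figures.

P_X ≈ 618 kg VSS/d

Correct the yield for decay: Y_obs = Y/(1 + k_d θ_c) = 0.444 / (1 + 0.118 × 18.4) = 0.444 / 3.171 = 0.1400.
Substrate removed = Q·(S₀ − S) = 1990 m³/d × (2230 − 12.1) g/m³ = 4.41×10^6 g/d = 4414 kg/d.
So the net sludge growth is P_X = 0.1400 × 4414 = 618.0 kg VSS/d.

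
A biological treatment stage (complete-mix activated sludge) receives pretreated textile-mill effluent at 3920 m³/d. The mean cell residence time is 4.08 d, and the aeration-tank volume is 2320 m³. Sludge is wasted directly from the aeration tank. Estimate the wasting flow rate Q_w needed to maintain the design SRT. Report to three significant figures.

Wasting from the aeration tank: Q_w = V / θ_c = 2320 / 4.08 = 568.6 m³/d.

Q_w ≈ 569 m³/d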